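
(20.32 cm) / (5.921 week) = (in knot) 1.103e-07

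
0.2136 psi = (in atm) 0.01453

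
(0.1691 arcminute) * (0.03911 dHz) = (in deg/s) 1.102e-05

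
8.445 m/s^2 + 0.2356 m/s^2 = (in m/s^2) 8.681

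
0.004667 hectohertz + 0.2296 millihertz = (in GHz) 4.669e-10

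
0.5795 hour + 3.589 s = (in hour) 0.5805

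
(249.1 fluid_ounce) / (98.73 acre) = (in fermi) 1.844e+07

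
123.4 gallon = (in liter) 467.1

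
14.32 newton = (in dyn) 1.432e+06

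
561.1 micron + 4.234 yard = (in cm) 387.2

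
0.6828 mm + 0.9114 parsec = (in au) 1.88e+05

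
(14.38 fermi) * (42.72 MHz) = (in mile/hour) 1.374e-06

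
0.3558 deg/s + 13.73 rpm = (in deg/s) 82.74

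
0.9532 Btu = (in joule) 1006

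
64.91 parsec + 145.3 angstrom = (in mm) 2.003e+21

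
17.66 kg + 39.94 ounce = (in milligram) 1.879e+07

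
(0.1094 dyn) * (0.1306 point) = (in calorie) 1.205e-11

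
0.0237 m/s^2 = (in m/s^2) 0.0237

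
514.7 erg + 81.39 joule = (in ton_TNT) 1.945e-08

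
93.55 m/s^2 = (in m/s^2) 93.55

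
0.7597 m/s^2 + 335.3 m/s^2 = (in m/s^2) 336.1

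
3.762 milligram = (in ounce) 0.0001327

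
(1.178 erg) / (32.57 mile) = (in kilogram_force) 2.292e-13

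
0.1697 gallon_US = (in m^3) 0.0006424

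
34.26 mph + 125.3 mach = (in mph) 9.547e+04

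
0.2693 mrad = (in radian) 0.0002693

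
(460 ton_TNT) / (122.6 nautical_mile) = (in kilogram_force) 8.644e+05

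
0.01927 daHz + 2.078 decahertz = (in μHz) 2.097e+07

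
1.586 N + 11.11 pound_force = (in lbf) 11.47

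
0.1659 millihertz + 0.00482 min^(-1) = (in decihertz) 0.002462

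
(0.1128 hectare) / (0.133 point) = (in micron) 2.404e+13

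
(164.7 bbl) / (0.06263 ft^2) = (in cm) 4.5e+05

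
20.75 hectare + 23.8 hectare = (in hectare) 44.55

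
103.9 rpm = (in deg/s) 623.4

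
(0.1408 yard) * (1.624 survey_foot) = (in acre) 1.575e-05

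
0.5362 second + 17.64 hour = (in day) 0.735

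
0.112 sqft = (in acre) 2.571e-06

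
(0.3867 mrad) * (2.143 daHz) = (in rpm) 0.07913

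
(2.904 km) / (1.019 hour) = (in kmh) 2.85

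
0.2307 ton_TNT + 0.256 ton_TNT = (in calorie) 4.867e+08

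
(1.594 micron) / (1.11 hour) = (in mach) 1.172e-12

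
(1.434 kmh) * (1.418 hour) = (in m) 2033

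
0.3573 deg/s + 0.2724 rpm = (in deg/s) 1.992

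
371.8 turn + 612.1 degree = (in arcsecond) 4.841e+08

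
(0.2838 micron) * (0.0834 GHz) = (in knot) 46.01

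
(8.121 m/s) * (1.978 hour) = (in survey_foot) 1.897e+05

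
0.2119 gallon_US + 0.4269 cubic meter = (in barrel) 2.69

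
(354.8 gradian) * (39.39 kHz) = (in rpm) 2.096e+06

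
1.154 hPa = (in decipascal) 1154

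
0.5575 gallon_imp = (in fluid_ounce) 85.7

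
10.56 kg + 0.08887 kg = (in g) 1.065e+04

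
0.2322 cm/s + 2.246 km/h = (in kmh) 2.254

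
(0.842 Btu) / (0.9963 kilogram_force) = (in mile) 0.0565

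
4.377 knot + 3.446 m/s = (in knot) 11.08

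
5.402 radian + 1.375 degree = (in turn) 0.8636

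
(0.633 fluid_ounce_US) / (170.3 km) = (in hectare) 1.099e-14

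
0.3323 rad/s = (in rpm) 3.173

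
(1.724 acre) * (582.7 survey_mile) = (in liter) 6.543e+12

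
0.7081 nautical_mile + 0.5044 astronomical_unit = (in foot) 2.476e+11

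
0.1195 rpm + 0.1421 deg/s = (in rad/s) 0.01499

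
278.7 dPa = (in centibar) 0.02787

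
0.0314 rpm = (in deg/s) 0.1884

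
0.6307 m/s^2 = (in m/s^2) 0.6307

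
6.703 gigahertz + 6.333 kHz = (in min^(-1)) 4.022e+11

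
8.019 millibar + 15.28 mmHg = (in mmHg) 21.29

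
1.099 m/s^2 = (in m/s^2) 1.099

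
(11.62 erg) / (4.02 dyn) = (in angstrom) 2.891e+08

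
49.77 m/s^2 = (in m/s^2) 49.77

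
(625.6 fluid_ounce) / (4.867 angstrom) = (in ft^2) 4.092e+08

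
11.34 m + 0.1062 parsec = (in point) 9.289e+18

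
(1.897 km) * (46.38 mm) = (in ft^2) 947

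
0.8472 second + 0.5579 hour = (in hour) 0.5581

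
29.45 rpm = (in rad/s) 3.084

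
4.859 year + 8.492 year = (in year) 13.35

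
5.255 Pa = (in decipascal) 52.55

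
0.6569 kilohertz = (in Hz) 656.9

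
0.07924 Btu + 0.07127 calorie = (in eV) 5.237e+20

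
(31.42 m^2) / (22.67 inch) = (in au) 3.648e-10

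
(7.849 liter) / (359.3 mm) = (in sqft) 0.2351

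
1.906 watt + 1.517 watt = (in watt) 3.423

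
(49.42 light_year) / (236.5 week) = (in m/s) 3.269e+09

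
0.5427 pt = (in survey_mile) 1.19e-07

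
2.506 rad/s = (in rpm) 23.93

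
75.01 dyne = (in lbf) 0.0001686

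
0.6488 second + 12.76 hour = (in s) 4.594e+04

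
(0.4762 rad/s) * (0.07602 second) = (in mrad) 36.2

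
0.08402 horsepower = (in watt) 62.65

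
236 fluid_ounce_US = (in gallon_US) 1.844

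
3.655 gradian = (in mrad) 57.41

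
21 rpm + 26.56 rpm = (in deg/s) 285.4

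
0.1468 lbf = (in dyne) 6.53e+04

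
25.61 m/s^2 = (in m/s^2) 25.61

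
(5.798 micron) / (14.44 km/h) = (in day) 1.673e-11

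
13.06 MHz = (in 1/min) 7.836e+08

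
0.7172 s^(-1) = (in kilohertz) 0.0007172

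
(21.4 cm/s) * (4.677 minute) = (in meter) 60.05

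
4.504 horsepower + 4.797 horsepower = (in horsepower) 9.301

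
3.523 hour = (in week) 0.02097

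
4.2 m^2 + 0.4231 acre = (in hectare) 0.1716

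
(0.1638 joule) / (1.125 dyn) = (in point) 4.127e+07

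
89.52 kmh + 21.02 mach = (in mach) 21.09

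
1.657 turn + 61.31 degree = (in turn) 1.827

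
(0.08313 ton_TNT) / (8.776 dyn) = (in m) 3.963e+12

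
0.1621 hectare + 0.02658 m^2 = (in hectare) 0.1621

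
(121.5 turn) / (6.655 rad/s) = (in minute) 1.912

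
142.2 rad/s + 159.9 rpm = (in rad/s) 158.9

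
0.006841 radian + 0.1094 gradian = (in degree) 0.4904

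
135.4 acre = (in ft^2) 5.898e+06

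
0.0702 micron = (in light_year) 7.42e-24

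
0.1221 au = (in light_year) 1.931e-06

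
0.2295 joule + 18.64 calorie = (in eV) 4.882e+20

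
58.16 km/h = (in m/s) 16.16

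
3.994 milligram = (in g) 0.003994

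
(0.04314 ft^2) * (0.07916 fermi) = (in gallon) 8.381e-17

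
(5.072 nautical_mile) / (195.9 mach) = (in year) 4.465e-09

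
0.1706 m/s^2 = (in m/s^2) 0.1706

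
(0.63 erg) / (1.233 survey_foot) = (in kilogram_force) 1.709e-08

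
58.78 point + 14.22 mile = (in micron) 2.288e+10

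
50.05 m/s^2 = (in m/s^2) 50.05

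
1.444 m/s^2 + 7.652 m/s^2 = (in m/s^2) 9.096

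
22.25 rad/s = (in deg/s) 1275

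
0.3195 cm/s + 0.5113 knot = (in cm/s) 26.62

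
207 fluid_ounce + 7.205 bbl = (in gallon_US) 304.2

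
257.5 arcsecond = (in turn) 0.0001987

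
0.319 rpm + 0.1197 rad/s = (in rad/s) 0.1531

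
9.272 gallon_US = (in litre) 35.1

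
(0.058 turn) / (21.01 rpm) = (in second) 0.1656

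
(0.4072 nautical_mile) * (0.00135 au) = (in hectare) 1.523e+07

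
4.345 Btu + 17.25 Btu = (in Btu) 21.6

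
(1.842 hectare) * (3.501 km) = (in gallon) 1.704e+10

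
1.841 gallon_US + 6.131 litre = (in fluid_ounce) 443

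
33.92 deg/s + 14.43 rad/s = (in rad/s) 15.02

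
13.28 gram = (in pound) 0.02928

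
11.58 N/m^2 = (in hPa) 0.1158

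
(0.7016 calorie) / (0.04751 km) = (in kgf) 0.006301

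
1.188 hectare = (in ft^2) 1.279e+05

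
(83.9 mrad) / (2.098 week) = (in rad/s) 6.612e-08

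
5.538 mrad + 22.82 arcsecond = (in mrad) 5.649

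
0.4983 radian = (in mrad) 498.3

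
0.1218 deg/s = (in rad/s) 0.002126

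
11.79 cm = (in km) 0.0001179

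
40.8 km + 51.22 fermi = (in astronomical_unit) 2.727e-07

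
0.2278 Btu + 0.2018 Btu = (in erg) 4.533e+09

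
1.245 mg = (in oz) 4.392e-05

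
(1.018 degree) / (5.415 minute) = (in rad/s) 5.469e-05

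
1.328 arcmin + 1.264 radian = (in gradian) 80.49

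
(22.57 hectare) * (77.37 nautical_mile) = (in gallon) 8.543e+12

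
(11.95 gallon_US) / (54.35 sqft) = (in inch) 0.3527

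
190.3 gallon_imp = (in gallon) 228.5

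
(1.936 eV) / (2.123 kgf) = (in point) 4.223e-17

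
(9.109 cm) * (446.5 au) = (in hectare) 6.084e+08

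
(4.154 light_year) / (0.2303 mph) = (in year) 1.21e+10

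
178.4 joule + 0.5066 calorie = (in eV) 1.127e+21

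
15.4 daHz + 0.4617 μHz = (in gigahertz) 1.54e-07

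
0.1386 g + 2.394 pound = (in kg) 1.086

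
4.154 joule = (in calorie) 0.9928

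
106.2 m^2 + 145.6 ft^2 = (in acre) 0.02959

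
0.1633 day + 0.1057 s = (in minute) 235.2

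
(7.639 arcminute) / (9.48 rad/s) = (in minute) 3.907e-06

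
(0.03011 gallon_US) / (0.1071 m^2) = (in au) 7.114e-15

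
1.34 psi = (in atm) 0.09118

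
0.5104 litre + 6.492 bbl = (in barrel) 6.495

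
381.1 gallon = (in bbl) 9.074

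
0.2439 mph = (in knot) 0.2119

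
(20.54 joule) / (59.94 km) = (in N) 0.0003427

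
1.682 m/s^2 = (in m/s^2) 1.682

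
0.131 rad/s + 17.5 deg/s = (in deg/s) 25.01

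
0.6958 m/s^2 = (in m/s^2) 0.6958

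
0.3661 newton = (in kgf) 0.03733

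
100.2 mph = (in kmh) 161.3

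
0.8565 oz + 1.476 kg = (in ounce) 52.92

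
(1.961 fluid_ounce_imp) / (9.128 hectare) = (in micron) 0.0006104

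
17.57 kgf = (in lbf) 38.74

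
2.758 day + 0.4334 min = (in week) 0.394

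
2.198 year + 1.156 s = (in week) 114.6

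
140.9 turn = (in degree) 5.072e+04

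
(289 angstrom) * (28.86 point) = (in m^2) 2.942e-10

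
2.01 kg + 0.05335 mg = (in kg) 2.01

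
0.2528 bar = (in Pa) 2.528e+04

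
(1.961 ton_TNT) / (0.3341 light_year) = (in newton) 2.596e-06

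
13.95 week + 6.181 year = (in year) 6.449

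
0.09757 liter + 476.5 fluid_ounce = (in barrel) 0.08925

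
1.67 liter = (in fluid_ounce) 56.47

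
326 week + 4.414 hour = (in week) 326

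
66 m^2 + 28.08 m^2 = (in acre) 0.02325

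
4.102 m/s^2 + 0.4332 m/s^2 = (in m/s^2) 4.535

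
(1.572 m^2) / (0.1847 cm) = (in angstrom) 8.511e+12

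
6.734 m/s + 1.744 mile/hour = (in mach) 0.02207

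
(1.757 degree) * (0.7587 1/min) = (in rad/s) 0.0003878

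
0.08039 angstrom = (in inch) 3.165e-10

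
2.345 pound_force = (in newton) 10.43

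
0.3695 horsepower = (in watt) 275.5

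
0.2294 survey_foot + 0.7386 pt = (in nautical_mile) 3.79e-05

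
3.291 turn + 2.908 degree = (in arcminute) 7.126e+04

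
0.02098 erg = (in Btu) 1.989e-12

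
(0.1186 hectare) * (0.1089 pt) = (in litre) 45.56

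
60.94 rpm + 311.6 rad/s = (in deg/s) 1.822e+04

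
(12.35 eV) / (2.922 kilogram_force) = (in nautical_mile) 3.729e-23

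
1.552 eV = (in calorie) 5.943e-20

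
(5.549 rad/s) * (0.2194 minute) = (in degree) 4185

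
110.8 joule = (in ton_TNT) 2.648e-08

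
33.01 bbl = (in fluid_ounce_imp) 1.847e+05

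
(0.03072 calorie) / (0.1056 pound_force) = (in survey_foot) 0.8977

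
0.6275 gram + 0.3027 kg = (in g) 303.3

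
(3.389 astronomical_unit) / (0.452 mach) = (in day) 3.813e+04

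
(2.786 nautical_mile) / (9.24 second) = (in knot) 1085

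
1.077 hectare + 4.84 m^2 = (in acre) 2.663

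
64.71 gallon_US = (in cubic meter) 0.245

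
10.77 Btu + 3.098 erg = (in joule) 1.136e+04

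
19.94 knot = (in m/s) 10.26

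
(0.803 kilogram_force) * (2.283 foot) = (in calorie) 1.31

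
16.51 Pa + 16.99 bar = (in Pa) 1.699e+06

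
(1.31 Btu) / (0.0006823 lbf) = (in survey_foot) 1.494e+06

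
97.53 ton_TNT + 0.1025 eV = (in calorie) 9.753e+10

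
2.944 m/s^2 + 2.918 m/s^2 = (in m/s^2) 5.862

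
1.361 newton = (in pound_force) 0.306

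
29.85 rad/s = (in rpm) 285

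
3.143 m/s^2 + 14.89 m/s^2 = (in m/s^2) 18.03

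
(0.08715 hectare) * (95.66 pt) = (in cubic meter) 29.41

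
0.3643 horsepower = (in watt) 271.7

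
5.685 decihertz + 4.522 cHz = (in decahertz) 0.06137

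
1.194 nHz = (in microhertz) 0.001194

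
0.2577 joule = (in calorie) 0.06159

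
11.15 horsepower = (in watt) 8315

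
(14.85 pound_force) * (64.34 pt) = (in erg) 1.499e+07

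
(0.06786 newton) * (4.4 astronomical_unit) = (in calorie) 1.068e+10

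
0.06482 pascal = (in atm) 6.397e-07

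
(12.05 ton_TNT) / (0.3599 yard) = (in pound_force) 3.444e+10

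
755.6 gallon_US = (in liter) 2860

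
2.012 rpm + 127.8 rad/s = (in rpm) 1222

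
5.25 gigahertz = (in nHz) 5.25e+18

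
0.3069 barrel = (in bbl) 0.3069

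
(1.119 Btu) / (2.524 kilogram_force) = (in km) 0.0477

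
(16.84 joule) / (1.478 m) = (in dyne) 1.139e+06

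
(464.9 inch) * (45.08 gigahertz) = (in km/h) 1.916e+12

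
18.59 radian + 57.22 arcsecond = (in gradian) 1183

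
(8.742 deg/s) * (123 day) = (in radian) 1.621e+06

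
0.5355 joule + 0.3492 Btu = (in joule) 369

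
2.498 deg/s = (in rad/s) 0.0436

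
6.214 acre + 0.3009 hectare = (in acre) 6.958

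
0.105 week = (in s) 6.35e+04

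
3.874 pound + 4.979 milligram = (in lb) 3.874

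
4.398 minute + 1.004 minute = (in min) 5.402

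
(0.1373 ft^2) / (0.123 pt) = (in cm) 2.94e+04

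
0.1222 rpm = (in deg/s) 0.7332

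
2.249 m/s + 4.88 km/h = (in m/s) 3.605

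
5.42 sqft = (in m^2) 0.5035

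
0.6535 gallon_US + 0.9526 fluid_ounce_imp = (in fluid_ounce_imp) 88.02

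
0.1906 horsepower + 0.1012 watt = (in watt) 142.2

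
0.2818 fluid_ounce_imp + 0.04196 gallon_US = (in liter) 0.1668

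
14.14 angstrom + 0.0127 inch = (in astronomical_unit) 2.156e-15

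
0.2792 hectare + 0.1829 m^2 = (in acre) 0.69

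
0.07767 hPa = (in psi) 0.001127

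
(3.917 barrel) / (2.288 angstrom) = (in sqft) 2.93e+10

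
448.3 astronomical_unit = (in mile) 4.167e+10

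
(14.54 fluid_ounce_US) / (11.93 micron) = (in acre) 0.008907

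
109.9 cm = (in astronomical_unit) 7.346e-12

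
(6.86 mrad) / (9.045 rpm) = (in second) 0.007242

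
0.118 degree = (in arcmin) 7.08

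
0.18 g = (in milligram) 180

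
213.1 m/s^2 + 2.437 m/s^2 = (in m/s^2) 215.5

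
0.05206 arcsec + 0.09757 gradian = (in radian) 0.001533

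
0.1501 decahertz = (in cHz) 150.1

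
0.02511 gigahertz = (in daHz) 2.511e+06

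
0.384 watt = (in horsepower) 0.000515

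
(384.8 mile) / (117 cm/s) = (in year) 0.01678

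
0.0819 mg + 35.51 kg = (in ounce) 1253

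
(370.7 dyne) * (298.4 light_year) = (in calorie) 2.501e+15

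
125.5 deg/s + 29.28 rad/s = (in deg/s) 1803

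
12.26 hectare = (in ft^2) 1.32e+06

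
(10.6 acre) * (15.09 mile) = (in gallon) 2.752e+11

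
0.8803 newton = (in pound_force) 0.1979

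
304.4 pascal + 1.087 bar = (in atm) 1.076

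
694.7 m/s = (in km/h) 2501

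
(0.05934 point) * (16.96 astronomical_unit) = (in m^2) 5.311e+07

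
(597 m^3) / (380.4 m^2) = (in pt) 4449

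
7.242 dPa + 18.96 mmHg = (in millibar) 25.29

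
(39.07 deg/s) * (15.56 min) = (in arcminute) 2.189e+06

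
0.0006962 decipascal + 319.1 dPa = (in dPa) 319.1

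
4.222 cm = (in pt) 119.7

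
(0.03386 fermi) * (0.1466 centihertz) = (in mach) 1.458e-22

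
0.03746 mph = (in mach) 4.918e-05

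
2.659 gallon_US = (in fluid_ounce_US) 340.4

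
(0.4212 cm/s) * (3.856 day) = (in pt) 3.978e+06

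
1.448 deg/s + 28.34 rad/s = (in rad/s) 28.37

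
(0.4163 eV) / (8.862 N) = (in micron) 7.526e-15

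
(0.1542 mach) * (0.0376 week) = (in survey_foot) 3.917e+06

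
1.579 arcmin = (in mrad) 0.4593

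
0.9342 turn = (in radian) 5.87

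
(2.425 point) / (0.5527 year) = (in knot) 9.541e-11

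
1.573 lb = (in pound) 1.573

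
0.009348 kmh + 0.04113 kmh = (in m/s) 0.01402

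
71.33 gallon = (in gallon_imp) 59.39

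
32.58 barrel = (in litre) 5180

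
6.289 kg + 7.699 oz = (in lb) 14.35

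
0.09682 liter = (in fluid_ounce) 3.274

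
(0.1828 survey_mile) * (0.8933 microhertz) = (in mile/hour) 0.0005879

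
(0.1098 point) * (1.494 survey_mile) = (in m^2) 0.09313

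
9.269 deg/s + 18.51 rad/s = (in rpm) 178.3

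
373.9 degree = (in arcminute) 2.243e+04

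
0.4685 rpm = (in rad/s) 0.04906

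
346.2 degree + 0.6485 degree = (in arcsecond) 1.249e+06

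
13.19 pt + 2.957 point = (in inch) 0.2243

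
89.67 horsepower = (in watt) 6.687e+04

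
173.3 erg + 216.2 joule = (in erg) 2.162e+09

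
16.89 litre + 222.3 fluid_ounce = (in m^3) 0.02346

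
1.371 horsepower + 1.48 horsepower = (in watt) 2126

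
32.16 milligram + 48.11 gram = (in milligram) 4.814e+04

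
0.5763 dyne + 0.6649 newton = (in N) 0.6649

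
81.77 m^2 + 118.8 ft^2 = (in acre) 0.02293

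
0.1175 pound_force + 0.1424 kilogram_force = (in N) 1.919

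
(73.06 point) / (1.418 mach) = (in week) 8.826e-11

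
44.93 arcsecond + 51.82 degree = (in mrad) 904.6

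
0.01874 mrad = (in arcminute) 0.06442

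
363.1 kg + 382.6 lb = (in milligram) 5.366e+08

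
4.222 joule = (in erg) 4.222e+07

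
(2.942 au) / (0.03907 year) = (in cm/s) 3.572e+07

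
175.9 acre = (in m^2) 7.118e+05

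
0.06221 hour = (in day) 0.002592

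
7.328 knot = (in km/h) 13.57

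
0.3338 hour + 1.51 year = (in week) 78.74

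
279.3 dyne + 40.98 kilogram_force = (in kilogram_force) 40.98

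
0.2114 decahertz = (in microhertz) 2.114e+06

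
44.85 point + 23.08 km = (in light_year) 2.44e-12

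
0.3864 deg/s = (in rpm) 0.0644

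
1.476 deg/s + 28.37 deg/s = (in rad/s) 0.5209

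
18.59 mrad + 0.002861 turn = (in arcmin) 125.7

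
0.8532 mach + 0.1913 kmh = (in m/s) 290.6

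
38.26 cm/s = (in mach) 0.001124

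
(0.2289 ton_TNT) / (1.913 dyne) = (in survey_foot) 1.643e+14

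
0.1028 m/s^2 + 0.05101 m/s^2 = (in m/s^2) 0.1538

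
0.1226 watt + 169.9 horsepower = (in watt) 1.267e+05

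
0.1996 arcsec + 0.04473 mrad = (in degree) 0.002618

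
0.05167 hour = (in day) 0.002153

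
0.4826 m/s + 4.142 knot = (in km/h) 9.408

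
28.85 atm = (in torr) 2.193e+04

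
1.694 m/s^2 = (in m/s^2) 1.694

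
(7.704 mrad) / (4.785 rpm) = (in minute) 0.0002562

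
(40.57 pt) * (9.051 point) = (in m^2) 4.57e-05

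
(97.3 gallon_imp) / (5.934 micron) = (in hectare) 7.454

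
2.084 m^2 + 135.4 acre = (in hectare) 54.79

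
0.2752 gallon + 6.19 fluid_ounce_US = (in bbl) 0.007704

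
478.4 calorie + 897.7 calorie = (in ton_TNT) 1.376e-06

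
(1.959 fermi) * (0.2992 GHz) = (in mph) 1.311e-06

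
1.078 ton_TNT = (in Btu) 4.275e+06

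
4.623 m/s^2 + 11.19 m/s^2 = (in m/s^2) 15.81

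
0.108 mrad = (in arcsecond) 22.28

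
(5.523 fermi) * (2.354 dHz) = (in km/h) 4.68e-15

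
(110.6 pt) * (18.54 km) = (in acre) 0.1788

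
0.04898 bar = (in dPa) 4.898e+04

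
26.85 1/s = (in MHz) 2.685e-05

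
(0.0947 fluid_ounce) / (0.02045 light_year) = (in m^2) 1.448e-20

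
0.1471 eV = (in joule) 2.357e-20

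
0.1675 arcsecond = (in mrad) 0.0008121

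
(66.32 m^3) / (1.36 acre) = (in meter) 0.01205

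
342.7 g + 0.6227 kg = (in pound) 2.128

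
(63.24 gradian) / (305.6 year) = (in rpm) 9.843e-10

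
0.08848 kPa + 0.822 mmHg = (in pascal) 198.1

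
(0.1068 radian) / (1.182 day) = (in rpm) 9.986e-06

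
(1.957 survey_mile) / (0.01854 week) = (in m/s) 0.2809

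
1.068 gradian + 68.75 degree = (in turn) 0.1936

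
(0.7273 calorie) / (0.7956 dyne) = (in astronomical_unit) 2.557e-06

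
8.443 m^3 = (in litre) 8443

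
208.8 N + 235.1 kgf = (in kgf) 256.4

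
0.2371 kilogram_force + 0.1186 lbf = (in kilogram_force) 0.2909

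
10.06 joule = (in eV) 6.279e+19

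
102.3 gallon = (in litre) 387.2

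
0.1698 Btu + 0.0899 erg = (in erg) 1.791e+09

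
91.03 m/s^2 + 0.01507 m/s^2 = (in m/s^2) 91.05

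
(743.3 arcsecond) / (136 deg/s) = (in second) 0.001518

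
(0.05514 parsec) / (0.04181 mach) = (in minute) 1.992e+12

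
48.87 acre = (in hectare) 19.78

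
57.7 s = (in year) 1.83e-06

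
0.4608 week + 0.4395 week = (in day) 6.302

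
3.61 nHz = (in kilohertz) 3.61e-12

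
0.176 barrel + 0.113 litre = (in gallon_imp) 6.18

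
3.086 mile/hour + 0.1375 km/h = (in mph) 3.171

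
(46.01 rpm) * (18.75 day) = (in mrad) 7.805e+09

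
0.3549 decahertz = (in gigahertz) 3.549e-09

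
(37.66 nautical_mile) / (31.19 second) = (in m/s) 2236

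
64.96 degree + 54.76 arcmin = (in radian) 1.15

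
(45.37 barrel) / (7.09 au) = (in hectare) 6.801e-16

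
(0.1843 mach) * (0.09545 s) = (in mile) 0.003722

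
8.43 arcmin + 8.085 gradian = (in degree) 7.417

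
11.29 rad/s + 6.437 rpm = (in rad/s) 11.96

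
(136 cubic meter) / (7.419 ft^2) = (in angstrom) 1.973e+12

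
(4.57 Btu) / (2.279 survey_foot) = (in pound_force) 1560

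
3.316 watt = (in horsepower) 0.004447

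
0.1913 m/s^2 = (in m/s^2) 0.1913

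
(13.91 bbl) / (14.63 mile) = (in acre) 2.321e-08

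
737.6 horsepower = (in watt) 5.5e+05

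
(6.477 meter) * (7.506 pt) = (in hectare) 1.715e-06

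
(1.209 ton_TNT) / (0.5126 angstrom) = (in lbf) 2.218e+19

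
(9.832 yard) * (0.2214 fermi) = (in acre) 4.919e-19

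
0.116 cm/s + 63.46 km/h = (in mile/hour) 39.43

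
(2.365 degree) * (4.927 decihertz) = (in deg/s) 1.165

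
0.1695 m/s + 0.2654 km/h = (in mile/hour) 0.5441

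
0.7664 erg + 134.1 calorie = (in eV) 3.502e+21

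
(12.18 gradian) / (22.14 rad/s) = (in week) 1.429e-08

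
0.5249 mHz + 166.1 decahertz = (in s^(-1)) 1661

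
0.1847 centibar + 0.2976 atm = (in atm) 0.2994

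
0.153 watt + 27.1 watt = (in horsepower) 0.03655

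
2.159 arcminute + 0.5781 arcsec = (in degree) 0.03614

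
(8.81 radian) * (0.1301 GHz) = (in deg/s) 6.567e+10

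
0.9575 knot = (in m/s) 0.4926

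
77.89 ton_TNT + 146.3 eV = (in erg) 3.259e+18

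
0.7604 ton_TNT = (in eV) 1.986e+28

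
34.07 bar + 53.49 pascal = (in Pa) 3.407e+06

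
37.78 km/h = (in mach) 0.03082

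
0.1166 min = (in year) 2.218e-07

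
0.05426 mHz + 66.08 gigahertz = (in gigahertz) 66.08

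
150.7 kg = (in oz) 5316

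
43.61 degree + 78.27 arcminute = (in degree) 44.91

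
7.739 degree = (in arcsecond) 2.786e+04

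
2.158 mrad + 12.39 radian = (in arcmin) 4.26e+04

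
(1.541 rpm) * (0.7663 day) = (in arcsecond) 2.204e+09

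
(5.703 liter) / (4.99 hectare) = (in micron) 0.1143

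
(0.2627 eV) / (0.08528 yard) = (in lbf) 1.213e-19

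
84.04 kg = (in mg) 8.404e+07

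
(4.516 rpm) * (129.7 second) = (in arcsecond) 1.265e+07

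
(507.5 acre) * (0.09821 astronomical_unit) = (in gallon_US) 7.971e+18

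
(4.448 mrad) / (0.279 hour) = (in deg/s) 0.0002537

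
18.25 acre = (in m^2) 7.386e+04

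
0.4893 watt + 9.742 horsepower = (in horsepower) 9.743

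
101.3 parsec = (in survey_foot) 1.026e+19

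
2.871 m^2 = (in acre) 0.0007094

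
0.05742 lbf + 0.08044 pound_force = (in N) 0.6132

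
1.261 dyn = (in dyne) 1.261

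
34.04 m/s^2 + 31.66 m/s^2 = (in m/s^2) 65.7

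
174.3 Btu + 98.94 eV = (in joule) 1.839e+05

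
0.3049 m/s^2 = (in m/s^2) 0.3049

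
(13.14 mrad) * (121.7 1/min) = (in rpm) 0.2545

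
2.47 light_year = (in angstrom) 2.337e+26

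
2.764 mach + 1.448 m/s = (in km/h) 3393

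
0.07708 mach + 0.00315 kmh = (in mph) 58.71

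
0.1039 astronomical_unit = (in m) 1.554e+10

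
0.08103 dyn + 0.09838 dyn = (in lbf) 4.033e-07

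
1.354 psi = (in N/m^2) 9336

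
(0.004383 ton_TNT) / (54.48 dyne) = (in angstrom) 3.366e+20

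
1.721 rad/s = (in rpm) 16.43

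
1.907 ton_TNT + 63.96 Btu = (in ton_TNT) 1.907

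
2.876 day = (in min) 4141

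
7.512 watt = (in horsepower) 0.01007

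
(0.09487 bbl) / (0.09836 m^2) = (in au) 1.025e-12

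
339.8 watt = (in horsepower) 0.4557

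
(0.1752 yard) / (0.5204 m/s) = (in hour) 8.551e-05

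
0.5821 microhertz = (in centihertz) 5.821e-05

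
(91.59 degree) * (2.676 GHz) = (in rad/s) 4.278e+09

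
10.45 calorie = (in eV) 2.729e+20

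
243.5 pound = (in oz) 3896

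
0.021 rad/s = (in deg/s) 1.203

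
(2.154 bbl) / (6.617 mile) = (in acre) 7.947e-09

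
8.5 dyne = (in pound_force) 1.911e-05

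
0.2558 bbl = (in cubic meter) 0.04067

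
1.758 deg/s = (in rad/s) 0.03068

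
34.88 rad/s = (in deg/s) 1998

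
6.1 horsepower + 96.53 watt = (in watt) 4645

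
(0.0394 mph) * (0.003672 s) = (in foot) 0.0002122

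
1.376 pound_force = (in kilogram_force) 0.6241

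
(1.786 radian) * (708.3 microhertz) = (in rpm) 0.01208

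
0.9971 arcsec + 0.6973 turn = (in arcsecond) 9.037e+05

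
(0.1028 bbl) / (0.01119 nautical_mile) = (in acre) 1.949e-07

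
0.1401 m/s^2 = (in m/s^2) 0.1401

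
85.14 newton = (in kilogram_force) 8.682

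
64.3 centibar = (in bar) 0.643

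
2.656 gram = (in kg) 0.002656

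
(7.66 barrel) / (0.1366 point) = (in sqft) 2.72e+05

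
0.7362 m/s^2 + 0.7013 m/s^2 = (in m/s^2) 1.438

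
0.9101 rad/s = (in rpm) 8.691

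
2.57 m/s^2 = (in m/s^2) 2.57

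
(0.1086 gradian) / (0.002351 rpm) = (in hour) 0.001925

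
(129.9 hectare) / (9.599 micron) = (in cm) 1.353e+13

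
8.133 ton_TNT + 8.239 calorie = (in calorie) 8.133e+09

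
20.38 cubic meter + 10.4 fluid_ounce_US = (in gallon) 5384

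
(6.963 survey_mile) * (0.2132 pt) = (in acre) 0.0002083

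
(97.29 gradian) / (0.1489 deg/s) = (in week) 0.0009723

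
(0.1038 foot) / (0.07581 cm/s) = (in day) 0.000483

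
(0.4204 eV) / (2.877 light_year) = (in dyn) 2.475e-31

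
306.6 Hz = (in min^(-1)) 1.84e+04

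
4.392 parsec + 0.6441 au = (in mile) 8.421e+13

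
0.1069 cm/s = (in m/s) 0.001069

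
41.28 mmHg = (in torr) 41.28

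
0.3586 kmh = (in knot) 0.1936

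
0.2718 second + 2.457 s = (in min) 0.04548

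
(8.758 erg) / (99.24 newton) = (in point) 2.502e-05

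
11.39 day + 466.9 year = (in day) 1.704e+05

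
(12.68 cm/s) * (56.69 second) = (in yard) 7.861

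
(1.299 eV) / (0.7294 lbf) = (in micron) 6.415e-14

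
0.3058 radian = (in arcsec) 6.308e+04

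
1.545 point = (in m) 0.000545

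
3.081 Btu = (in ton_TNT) 7.769e-07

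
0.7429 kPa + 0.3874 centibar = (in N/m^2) 1130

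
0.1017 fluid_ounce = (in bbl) 1.892e-05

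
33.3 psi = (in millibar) 2296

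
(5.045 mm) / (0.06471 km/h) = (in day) 3.248e-06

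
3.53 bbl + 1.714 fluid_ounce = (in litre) 561.3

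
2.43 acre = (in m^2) 9834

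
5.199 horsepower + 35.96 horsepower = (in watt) 3.069e+04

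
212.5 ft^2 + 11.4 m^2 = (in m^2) 31.14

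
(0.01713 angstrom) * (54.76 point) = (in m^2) 3.309e-14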